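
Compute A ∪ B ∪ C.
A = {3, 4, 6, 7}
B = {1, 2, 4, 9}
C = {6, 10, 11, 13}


Set A = {3, 4, 6, 7}
Set B = {1, 2, 4, 9}
Set C = {6, 10, 11, 13}
First, A ∪ B = {1, 2, 3, 4, 6, 7, 9}
Then, (A ∪ B) ∪ C = {1, 2, 3, 4, 6, 7, 9, 10, 11, 13}

{1, 2, 3, 4, 6, 7, 9, 10, 11, 13}


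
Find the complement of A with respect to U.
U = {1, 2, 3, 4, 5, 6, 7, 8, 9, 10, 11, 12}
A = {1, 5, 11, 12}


Universal set U = {1, 2, 3, 4, 5, 6, 7, 8, 9, 10, 11, 12}
Set A = {1, 5, 11, 12}
A' = U \ A = elements in U but not in A
Checking each element of U:
1 (in A, exclude), 2 (not in A, include), 3 (not in A, include), 4 (not in A, include), 5 (in A, exclude), 6 (not in A, include), 7 (not in A, include), 8 (not in A, include), 9 (not in A, include), 10 (not in A, include), 11 (in A, exclude), 12 (in A, exclude)
A' = {2, 3, 4, 6, 7, 8, 9, 10}

{2, 3, 4, 6, 7, 8, 9, 10}


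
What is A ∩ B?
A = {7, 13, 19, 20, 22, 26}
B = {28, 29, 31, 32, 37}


Set A = {7, 13, 19, 20, 22, 26}
Set B = {28, 29, 31, 32, 37}
A ∩ B includes only elements in both sets.
Check each element of A against B:
7 ✗, 13 ✗, 19 ✗, 20 ✗, 22 ✗, 26 ✗
A ∩ B = {}

{}


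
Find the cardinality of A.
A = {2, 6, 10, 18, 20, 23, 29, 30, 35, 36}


Set A = {2, 6, 10, 18, 20, 23, 29, 30, 35, 36}
Listing elements: 2, 6, 10, 18, 20, 23, 29, 30, 35, 36
Counting: 10 elements
|A| = 10

10


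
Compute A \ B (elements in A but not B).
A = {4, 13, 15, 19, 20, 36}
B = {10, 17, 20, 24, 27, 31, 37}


Set A = {4, 13, 15, 19, 20, 36}
Set B = {10, 17, 20, 24, 27, 31, 37}
A \ B includes elements in A that are not in B.
Check each element of A:
4 (not in B, keep), 13 (not in B, keep), 15 (not in B, keep), 19 (not in B, keep), 20 (in B, remove), 36 (not in B, keep)
A \ B = {4, 13, 15, 19, 36}

{4, 13, 15, 19, 36}


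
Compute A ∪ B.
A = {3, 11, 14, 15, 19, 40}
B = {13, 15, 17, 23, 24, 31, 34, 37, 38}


Set A = {3, 11, 14, 15, 19, 40}
Set B = {13, 15, 17, 23, 24, 31, 34, 37, 38}
A ∪ B includes all elements in either set.
Elements from A: {3, 11, 14, 15, 19, 40}
Elements from B not already included: {13, 17, 23, 24, 31, 34, 37, 38}
A ∪ B = {3, 11, 13, 14, 15, 17, 19, 23, 24, 31, 34, 37, 38, 40}

{3, 11, 13, 14, 15, 17, 19, 23, 24, 31, 34, 37, 38, 40}


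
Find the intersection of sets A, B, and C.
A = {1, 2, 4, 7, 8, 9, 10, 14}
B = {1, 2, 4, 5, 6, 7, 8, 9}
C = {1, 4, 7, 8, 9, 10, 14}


Set A = {1, 2, 4, 7, 8, 9, 10, 14}
Set B = {1, 2, 4, 5, 6, 7, 8, 9}
Set C = {1, 4, 7, 8, 9, 10, 14}
First, A ∩ B = {1, 2, 4, 7, 8, 9}
Then, (A ∩ B) ∩ C = {1, 4, 7, 8, 9}

{1, 4, 7, 8, 9}


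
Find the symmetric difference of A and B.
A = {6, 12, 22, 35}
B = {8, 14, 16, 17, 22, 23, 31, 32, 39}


Set A = {6, 12, 22, 35}
Set B = {8, 14, 16, 17, 22, 23, 31, 32, 39}
A △ B = (A \ B) ∪ (B \ A)
Elements in A but not B: {6, 12, 35}
Elements in B but not A: {8, 14, 16, 17, 23, 31, 32, 39}
A △ B = {6, 8, 12, 14, 16, 17, 23, 31, 32, 35, 39}

{6, 8, 12, 14, 16, 17, 23, 31, 32, 35, 39}


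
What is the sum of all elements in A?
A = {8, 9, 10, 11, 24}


Set A = {8, 9, 10, 11, 24}
Sum = 8 + 9 + 10 + 11 + 24 = 62

62


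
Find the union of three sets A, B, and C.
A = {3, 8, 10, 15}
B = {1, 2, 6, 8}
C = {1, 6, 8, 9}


Set A = {3, 8, 10, 15}
Set B = {1, 2, 6, 8}
Set C = {1, 6, 8, 9}
First, A ∪ B = {1, 2, 3, 6, 8, 10, 15}
Then, (A ∪ B) ∪ C = {1, 2, 3, 6, 8, 9, 10, 15}

{1, 2, 3, 6, 8, 9, 10, 15}


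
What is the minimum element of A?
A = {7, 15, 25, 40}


Set A = {7, 15, 25, 40}
Elements in ascending order: 7, 15, 25, 40
The smallest element is 7.

7


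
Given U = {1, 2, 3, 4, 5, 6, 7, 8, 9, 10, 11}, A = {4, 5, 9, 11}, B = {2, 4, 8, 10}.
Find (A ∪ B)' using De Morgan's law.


U = {1, 2, 3, 4, 5, 6, 7, 8, 9, 10, 11}
A = {4, 5, 9, 11}, B = {2, 4, 8, 10}
A ∪ B = {2, 4, 5, 8, 9, 10, 11}
(A ∪ B)' = U \ (A ∪ B) = {1, 3, 6, 7}
Verification via A' ∩ B': A' = {1, 2, 3, 6, 7, 8, 10}, B' = {1, 3, 5, 6, 7, 9, 11}
A' ∩ B' = {1, 3, 6, 7} ✓

{1, 3, 6, 7}


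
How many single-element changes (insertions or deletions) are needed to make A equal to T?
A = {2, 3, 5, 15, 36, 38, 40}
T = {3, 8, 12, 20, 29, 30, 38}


Set A = {2, 3, 5, 15, 36, 38, 40}
Set T = {3, 8, 12, 20, 29, 30, 38}
Elements to remove from A (in A, not in T): {2, 5, 15, 36, 40} → 5 removals
Elements to add to A (in T, not in A): {8, 12, 20, 29, 30} → 5 additions
Total edits = 5 + 5 = 10

10


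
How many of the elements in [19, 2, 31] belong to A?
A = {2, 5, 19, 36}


Set A = {2, 5, 19, 36}
Candidates: [19, 2, 31]
Check each candidate:
19 ∈ A, 2 ∈ A, 31 ∉ A
Count of candidates in A: 2

2


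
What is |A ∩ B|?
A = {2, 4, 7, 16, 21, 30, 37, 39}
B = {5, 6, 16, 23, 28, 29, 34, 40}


Set A = {2, 4, 7, 16, 21, 30, 37, 39}
Set B = {5, 6, 16, 23, 28, 29, 34, 40}
A ∩ B = {16}
|A ∩ B| = 1

1


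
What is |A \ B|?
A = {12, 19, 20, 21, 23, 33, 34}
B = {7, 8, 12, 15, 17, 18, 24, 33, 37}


Set A = {12, 19, 20, 21, 23, 33, 34}
Set B = {7, 8, 12, 15, 17, 18, 24, 33, 37}
A \ B = {19, 20, 21, 23, 34}
|A \ B| = 5

5


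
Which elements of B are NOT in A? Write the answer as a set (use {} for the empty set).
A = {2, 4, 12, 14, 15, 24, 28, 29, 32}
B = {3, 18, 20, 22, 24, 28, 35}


Set A = {2, 4, 12, 14, 15, 24, 28, 29, 32}
Set B = {3, 18, 20, 22, 24, 28, 35}
Check each element of B against A:
3 ∉ A (include), 18 ∉ A (include), 20 ∉ A (include), 22 ∉ A (include), 24 ∈ A, 28 ∈ A, 35 ∉ A (include)
Elements of B not in A: {3, 18, 20, 22, 35}

{3, 18, 20, 22, 35}


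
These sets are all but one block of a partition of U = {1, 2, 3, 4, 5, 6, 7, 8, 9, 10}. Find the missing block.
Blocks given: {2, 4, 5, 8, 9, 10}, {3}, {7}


U = {1, 2, 3, 4, 5, 6, 7, 8, 9, 10}
Shown blocks: {2, 4, 5, 8, 9, 10}, {3}, {7}
A partition's blocks are pairwise disjoint and cover U, so the missing block = U \ (union of shown blocks).
Union of shown blocks: {2, 3, 4, 5, 7, 8, 9, 10}
Missing block = U \ (union) = {1, 6}

{1, 6}


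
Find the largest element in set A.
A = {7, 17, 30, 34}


Set A = {7, 17, 30, 34}
Elements in ascending order: 7, 17, 30, 34
The largest element is 34.

34


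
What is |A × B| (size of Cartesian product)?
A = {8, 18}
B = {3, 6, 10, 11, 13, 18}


Set A = {8, 18} has 2 elements.
Set B = {3, 6, 10, 11, 13, 18} has 6 elements.
|A × B| = |A| × |B| = 2 × 6 = 12

12


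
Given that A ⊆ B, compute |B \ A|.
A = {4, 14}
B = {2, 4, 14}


Set A = {4, 14}, |A| = 2
Set B = {2, 4, 14}, |B| = 3
Since A ⊆ B: B \ A = {2}
|B| - |A| = 3 - 2 = 1

1


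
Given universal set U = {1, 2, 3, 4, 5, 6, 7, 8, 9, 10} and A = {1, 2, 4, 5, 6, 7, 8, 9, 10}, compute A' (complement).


Universal set U = {1, 2, 3, 4, 5, 6, 7, 8, 9, 10}
Set A = {1, 2, 4, 5, 6, 7, 8, 9, 10}
A' = U \ A = elements in U but not in A
Checking each element of U:
1 (in A, exclude), 2 (in A, exclude), 3 (not in A, include), 4 (in A, exclude), 5 (in A, exclude), 6 (in A, exclude), 7 (in A, exclude), 8 (in A, exclude), 9 (in A, exclude), 10 (in A, exclude)
A' = {3}

{3}


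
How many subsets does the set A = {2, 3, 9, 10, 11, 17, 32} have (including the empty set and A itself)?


Set A = {2, 3, 9, 10, 11, 17, 32}
|A| = 7
The power set P(A) contains all subsets of A.
|P(A)| = 2^|A| = 2^7 = 128

128


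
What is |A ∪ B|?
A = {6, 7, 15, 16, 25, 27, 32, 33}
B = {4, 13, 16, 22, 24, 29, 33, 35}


Set A = {6, 7, 15, 16, 25, 27, 32, 33}, |A| = 8
Set B = {4, 13, 16, 22, 24, 29, 33, 35}, |B| = 8
A ∩ B = {16, 33}, |A ∩ B| = 2
|A ∪ B| = |A| + |B| - |A ∩ B| = 8 + 8 - 2 = 14

14


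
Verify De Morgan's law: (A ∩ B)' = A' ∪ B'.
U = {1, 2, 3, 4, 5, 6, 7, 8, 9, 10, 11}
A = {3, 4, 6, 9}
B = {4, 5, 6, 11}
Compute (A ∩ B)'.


U = {1, 2, 3, 4, 5, 6, 7, 8, 9, 10, 11}
A = {3, 4, 6, 9}, B = {4, 5, 6, 11}
A ∩ B = {4, 6}
(A ∩ B)' = U \ (A ∩ B) = {1, 2, 3, 5, 7, 8, 9, 10, 11}
Verification via A' ∪ B': A' = {1, 2, 5, 7, 8, 10, 11}, B' = {1, 2, 3, 7, 8, 9, 10}
A' ∪ B' = {1, 2, 3, 5, 7, 8, 9, 10, 11} ✓

{1, 2, 3, 5, 7, 8, 9, 10, 11}


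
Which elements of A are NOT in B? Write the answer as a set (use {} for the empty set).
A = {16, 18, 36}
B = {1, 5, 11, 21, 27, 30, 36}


Set A = {16, 18, 36}
Set B = {1, 5, 11, 21, 27, 30, 36}
Check each element of A against B:
16 ∉ B (include), 18 ∉ B (include), 36 ∈ B
Elements of A not in B: {16, 18}

{16, 18}


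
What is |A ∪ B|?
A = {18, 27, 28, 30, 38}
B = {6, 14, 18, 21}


Set A = {18, 27, 28, 30, 38}, |A| = 5
Set B = {6, 14, 18, 21}, |B| = 4
A ∩ B = {18}, |A ∩ B| = 1
|A ∪ B| = |A| + |B| - |A ∩ B| = 5 + 4 - 1 = 8

8


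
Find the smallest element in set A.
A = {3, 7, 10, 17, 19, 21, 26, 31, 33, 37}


Set A = {3, 7, 10, 17, 19, 21, 26, 31, 33, 37}
Elements in ascending order: 3, 7, 10, 17, 19, 21, 26, 31, 33, 37
The smallest element is 3.

3


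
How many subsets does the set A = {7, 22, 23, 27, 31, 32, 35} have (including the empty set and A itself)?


Set A = {7, 22, 23, 27, 31, 32, 35}
|A| = 7
The power set P(A) contains all subsets of A.
|P(A)| = 2^|A| = 2^7 = 128

128


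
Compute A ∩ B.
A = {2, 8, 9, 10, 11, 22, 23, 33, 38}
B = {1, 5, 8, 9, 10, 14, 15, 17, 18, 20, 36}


Set A = {2, 8, 9, 10, 11, 22, 23, 33, 38}
Set B = {1, 5, 8, 9, 10, 14, 15, 17, 18, 20, 36}
A ∩ B includes only elements in both sets.
Check each element of A against B:
2 ✗, 8 ✓, 9 ✓, 10 ✓, 11 ✗, 22 ✗, 23 ✗, 33 ✗, 38 ✗
A ∩ B = {8, 9, 10}

{8, 9, 10}


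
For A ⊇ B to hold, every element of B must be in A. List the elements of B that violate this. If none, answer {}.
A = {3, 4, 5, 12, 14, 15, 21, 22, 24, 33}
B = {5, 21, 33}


Set A = {3, 4, 5, 12, 14, 15, 21, 22, 24, 33}
Set B = {5, 21, 33}
Check each element of B against A:
5 ∈ A, 21 ∈ A, 33 ∈ A
Elements of B not in A: {}

{}


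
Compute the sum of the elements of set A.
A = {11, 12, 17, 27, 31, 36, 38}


Set A = {11, 12, 17, 27, 31, 36, 38}
Sum = 11 + 12 + 17 + 27 + 31 + 36 + 38 = 172

172


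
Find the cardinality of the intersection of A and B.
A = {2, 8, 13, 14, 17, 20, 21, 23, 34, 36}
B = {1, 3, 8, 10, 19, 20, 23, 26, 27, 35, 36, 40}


Set A = {2, 8, 13, 14, 17, 20, 21, 23, 34, 36}
Set B = {1, 3, 8, 10, 19, 20, 23, 26, 27, 35, 36, 40}
A ∩ B = {8, 20, 23, 36}
|A ∩ B| = 4

4


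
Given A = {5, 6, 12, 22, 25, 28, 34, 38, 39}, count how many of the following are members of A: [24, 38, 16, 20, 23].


Set A = {5, 6, 12, 22, 25, 28, 34, 38, 39}
Candidates: [24, 38, 16, 20, 23]
Check each candidate:
24 ∉ A, 38 ∈ A, 16 ∉ A, 20 ∉ A, 23 ∉ A
Count of candidates in A: 1

1


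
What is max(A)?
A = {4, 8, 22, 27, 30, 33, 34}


Set A = {4, 8, 22, 27, 30, 33, 34}
Elements in ascending order: 4, 8, 22, 27, 30, 33, 34
The largest element is 34.

34


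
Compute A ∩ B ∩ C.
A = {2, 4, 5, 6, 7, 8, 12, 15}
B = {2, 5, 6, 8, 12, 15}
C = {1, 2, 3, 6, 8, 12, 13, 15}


Set A = {2, 4, 5, 6, 7, 8, 12, 15}
Set B = {2, 5, 6, 8, 12, 15}
Set C = {1, 2, 3, 6, 8, 12, 13, 15}
First, A ∩ B = {2, 5, 6, 8, 12, 15}
Then, (A ∩ B) ∩ C = {2, 6, 8, 12, 15}

{2, 6, 8, 12, 15}


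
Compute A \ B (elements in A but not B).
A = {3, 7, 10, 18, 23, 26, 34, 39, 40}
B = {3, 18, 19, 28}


Set A = {3, 7, 10, 18, 23, 26, 34, 39, 40}
Set B = {3, 18, 19, 28}
A \ B includes elements in A that are not in B.
Check each element of A:
3 (in B, remove), 7 (not in B, keep), 10 (not in B, keep), 18 (in B, remove), 23 (not in B, keep), 26 (not in B, keep), 34 (not in B, keep), 39 (not in B, keep), 40 (not in B, keep)
A \ B = {7, 10, 23, 26, 34, 39, 40}

{7, 10, 23, 26, 34, 39, 40}


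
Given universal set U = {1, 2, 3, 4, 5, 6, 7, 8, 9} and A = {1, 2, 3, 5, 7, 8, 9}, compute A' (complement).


Universal set U = {1, 2, 3, 4, 5, 6, 7, 8, 9}
Set A = {1, 2, 3, 5, 7, 8, 9}
A' = U \ A = elements in U but not in A
Checking each element of U:
1 (in A, exclude), 2 (in A, exclude), 3 (in A, exclude), 4 (not in A, include), 5 (in A, exclude), 6 (not in A, include), 7 (in A, exclude), 8 (in A, exclude), 9 (in A, exclude)
A' = {4, 6}

{4, 6}


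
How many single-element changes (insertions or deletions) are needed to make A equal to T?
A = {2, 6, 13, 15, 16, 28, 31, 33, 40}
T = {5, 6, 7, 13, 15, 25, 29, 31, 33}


Set A = {2, 6, 13, 15, 16, 28, 31, 33, 40}
Set T = {5, 6, 7, 13, 15, 25, 29, 31, 33}
Elements to remove from A (in A, not in T): {2, 16, 28, 40} → 4 removals
Elements to add to A (in T, not in A): {5, 7, 25, 29} → 4 additions
Total edits = 4 + 4 = 8

8


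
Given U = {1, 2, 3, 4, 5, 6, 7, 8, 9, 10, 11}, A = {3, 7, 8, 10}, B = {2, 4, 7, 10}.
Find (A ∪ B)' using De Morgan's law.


U = {1, 2, 3, 4, 5, 6, 7, 8, 9, 10, 11}
A = {3, 7, 8, 10}, B = {2, 4, 7, 10}
A ∪ B = {2, 3, 4, 7, 8, 10}
(A ∪ B)' = U \ (A ∪ B) = {1, 5, 6, 9, 11}
Verification via A' ∩ B': A' = {1, 2, 4, 5, 6, 9, 11}, B' = {1, 3, 5, 6, 8, 9, 11}
A' ∩ B' = {1, 5, 6, 9, 11} ✓

{1, 5, 6, 9, 11}


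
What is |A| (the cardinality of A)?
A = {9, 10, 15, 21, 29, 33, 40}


Set A = {9, 10, 15, 21, 29, 33, 40}
Listing elements: 9, 10, 15, 21, 29, 33, 40
Counting: 7 elements
|A| = 7

7


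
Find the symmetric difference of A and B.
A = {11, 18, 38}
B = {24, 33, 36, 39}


Set A = {11, 18, 38}
Set B = {24, 33, 36, 39}
A △ B = (A \ B) ∪ (B \ A)
Elements in A but not B: {11, 18, 38}
Elements in B but not A: {24, 33, 36, 39}
A △ B = {11, 18, 24, 33, 36, 38, 39}

{11, 18, 24, 33, 36, 38, 39}


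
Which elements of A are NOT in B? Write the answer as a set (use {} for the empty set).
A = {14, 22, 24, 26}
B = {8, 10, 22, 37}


Set A = {14, 22, 24, 26}
Set B = {8, 10, 22, 37}
Check each element of A against B:
14 ∉ B (include), 22 ∈ B, 24 ∉ B (include), 26 ∉ B (include)
Elements of A not in B: {14, 24, 26}

{14, 24, 26}


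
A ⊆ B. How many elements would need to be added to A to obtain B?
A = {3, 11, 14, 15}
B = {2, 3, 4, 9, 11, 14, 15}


Set A = {3, 11, 14, 15}, |A| = 4
Set B = {2, 3, 4, 9, 11, 14, 15}, |B| = 7
Since A ⊆ B: B \ A = {2, 4, 9}
|B| - |A| = 7 - 4 = 3

3


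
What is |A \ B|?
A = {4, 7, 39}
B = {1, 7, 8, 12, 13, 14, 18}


Set A = {4, 7, 39}
Set B = {1, 7, 8, 12, 13, 14, 18}
A \ B = {4, 39}
|A \ B| = 2

2


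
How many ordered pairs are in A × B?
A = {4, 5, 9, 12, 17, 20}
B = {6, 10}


Set A = {4, 5, 9, 12, 17, 20} has 6 elements.
Set B = {6, 10} has 2 elements.
|A × B| = |A| × |B| = 6 × 2 = 12

12


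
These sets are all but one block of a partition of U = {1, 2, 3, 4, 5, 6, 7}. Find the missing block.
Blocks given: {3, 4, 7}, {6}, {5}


U = {1, 2, 3, 4, 5, 6, 7}
Shown blocks: {3, 4, 7}, {6}, {5}
A partition's blocks are pairwise disjoint and cover U, so the missing block = U \ (union of shown blocks).
Union of shown blocks: {3, 4, 5, 6, 7}
Missing block = U \ (union) = {1, 2}

{1, 2}


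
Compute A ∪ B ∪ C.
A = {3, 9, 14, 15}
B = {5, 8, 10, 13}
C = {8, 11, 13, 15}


Set A = {3, 9, 14, 15}
Set B = {5, 8, 10, 13}
Set C = {8, 11, 13, 15}
First, A ∪ B = {3, 5, 8, 9, 10, 13, 14, 15}
Then, (A ∪ B) ∪ C = {3, 5, 8, 9, 10, 11, 13, 14, 15}

{3, 5, 8, 9, 10, 11, 13, 14, 15}


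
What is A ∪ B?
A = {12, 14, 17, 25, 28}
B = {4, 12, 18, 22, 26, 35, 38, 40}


Set A = {12, 14, 17, 25, 28}
Set B = {4, 12, 18, 22, 26, 35, 38, 40}
A ∪ B includes all elements in either set.
Elements from A: {12, 14, 17, 25, 28}
Elements from B not already included: {4, 18, 22, 26, 35, 38, 40}
A ∪ B = {4, 12, 14, 17, 18, 22, 25, 26, 28, 35, 38, 40}

{4, 12, 14, 17, 18, 22, 25, 26, 28, 35, 38, 40}


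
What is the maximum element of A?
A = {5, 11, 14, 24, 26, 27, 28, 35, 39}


Set A = {5, 11, 14, 24, 26, 27, 28, 35, 39}
Elements in ascending order: 5, 11, 14, 24, 26, 27, 28, 35, 39
The largest element is 39.

39


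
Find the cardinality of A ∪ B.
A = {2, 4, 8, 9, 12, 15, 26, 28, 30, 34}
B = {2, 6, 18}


Set A = {2, 4, 8, 9, 12, 15, 26, 28, 30, 34}, |A| = 10
Set B = {2, 6, 18}, |B| = 3
A ∩ B = {2}, |A ∩ B| = 1
|A ∪ B| = |A| + |B| - |A ∩ B| = 10 + 3 - 1 = 12

12


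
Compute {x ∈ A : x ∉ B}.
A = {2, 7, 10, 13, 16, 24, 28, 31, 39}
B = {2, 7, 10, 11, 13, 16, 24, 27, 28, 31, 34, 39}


Set A = {2, 7, 10, 13, 16, 24, 28, 31, 39}
Set B = {2, 7, 10, 11, 13, 16, 24, 27, 28, 31, 34, 39}
Check each element of A against B:
2 ∈ B, 7 ∈ B, 10 ∈ B, 13 ∈ B, 16 ∈ B, 24 ∈ B, 28 ∈ B, 31 ∈ B, 39 ∈ B
Elements of A not in B: {}

{}


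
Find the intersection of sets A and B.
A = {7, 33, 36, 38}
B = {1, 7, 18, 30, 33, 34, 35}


Set A = {7, 33, 36, 38}
Set B = {1, 7, 18, 30, 33, 34, 35}
A ∩ B includes only elements in both sets.
Check each element of A against B:
7 ✓, 33 ✓, 36 ✗, 38 ✗
A ∩ B = {7, 33}

{7, 33}


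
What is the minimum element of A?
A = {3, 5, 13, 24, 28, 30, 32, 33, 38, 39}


Set A = {3, 5, 13, 24, 28, 30, 32, 33, 38, 39}
Elements in ascending order: 3, 5, 13, 24, 28, 30, 32, 33, 38, 39
The smallest element is 3.

3


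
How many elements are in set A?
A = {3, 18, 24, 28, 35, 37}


Set A = {3, 18, 24, 28, 35, 37}
Listing elements: 3, 18, 24, 28, 35, 37
Counting: 6 elements
|A| = 6

6


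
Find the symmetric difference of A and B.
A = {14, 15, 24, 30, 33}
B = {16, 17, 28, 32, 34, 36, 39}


Set A = {14, 15, 24, 30, 33}
Set B = {16, 17, 28, 32, 34, 36, 39}
A △ B = (A \ B) ∪ (B \ A)
Elements in A but not B: {14, 15, 24, 30, 33}
Elements in B but not A: {16, 17, 28, 32, 34, 36, 39}
A △ B = {14, 15, 16, 17, 24, 28, 30, 32, 33, 34, 36, 39}

{14, 15, 16, 17, 24, 28, 30, 32, 33, 34, 36, 39}


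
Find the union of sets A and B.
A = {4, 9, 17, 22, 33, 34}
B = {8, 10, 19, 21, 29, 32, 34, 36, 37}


Set A = {4, 9, 17, 22, 33, 34}
Set B = {8, 10, 19, 21, 29, 32, 34, 36, 37}
A ∪ B includes all elements in either set.
Elements from A: {4, 9, 17, 22, 33, 34}
Elements from B not already included: {8, 10, 19, 21, 29, 32, 36, 37}
A ∪ B = {4, 8, 9, 10, 17, 19, 21, 22, 29, 32, 33, 34, 36, 37}

{4, 8, 9, 10, 17, 19, 21, 22, 29, 32, 33, 34, 36, 37}


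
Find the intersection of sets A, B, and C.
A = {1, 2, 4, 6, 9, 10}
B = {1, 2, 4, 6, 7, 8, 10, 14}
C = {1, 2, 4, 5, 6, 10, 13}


Set A = {1, 2, 4, 6, 9, 10}
Set B = {1, 2, 4, 6, 7, 8, 10, 14}
Set C = {1, 2, 4, 5, 6, 10, 13}
First, A ∩ B = {1, 2, 4, 6, 10}
Then, (A ∩ B) ∩ C = {1, 2, 4, 6, 10}

{1, 2, 4, 6, 10}


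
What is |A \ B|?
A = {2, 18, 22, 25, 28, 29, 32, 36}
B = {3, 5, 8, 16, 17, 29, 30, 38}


Set A = {2, 18, 22, 25, 28, 29, 32, 36}
Set B = {3, 5, 8, 16, 17, 29, 30, 38}
A \ B = {2, 18, 22, 25, 28, 32, 36}
|A \ B| = 7

7


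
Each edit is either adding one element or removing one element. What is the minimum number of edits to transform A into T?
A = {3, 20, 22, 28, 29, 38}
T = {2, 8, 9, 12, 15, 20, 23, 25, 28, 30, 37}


Set A = {3, 20, 22, 28, 29, 38}
Set T = {2, 8, 9, 12, 15, 20, 23, 25, 28, 30, 37}
Elements to remove from A (in A, not in T): {3, 22, 29, 38} → 4 removals
Elements to add to A (in T, not in A): {2, 8, 9, 12, 15, 23, 25, 30, 37} → 9 additions
Total edits = 4 + 9 = 13

13


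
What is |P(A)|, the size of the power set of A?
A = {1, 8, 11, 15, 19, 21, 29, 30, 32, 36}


Set A = {1, 8, 11, 15, 19, 21, 29, 30, 32, 36}
|A| = 10
The power set P(A) contains all subsets of A.
|P(A)| = 2^|A| = 2^10 = 1024

1024


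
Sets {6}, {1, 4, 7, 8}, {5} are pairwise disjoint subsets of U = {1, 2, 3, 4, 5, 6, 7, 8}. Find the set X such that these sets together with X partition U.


U = {1, 2, 3, 4, 5, 6, 7, 8}
Shown blocks: {6}, {1, 4, 7, 8}, {5}
A partition's blocks are pairwise disjoint and cover U, so the missing block = U \ (union of shown blocks).
Union of shown blocks: {1, 4, 5, 6, 7, 8}
Missing block = U \ (union) = {2, 3}

{2, 3}


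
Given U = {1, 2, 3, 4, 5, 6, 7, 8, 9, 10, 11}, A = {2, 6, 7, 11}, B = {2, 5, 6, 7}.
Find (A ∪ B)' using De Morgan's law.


U = {1, 2, 3, 4, 5, 6, 7, 8, 9, 10, 11}
A = {2, 6, 7, 11}, B = {2, 5, 6, 7}
A ∪ B = {2, 5, 6, 7, 11}
(A ∪ B)' = U \ (A ∪ B) = {1, 3, 4, 8, 9, 10}
Verification via A' ∩ B': A' = {1, 3, 4, 5, 8, 9, 10}, B' = {1, 3, 4, 8, 9, 10, 11}
A' ∩ B' = {1, 3, 4, 8, 9, 10} ✓

{1, 3, 4, 8, 9, 10}


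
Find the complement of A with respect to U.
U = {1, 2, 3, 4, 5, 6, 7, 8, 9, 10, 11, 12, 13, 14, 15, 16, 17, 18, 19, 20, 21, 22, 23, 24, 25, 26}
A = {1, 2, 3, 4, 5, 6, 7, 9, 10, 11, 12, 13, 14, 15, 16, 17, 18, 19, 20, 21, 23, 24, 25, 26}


Universal set U = {1, 2, 3, 4, 5, 6, 7, 8, 9, 10, 11, 12, 13, 14, 15, 16, 17, 18, 19, 20, 21, 22, 23, 24, 25, 26}
Set A = {1, 2, 3, 4, 5, 6, 7, 9, 10, 11, 12, 13, 14, 15, 16, 17, 18, 19, 20, 21, 23, 24, 25, 26}
A' = U \ A = elements in U but not in A
Checking each element of U:
1 (in A, exclude), 2 (in A, exclude), 3 (in A, exclude), 4 (in A, exclude), 5 (in A, exclude), 6 (in A, exclude), 7 (in A, exclude), 8 (not in A, include), 9 (in A, exclude), 10 (in A, exclude), 11 (in A, exclude), 12 (in A, exclude), 13 (in A, exclude), 14 (in A, exclude), 15 (in A, exclude), 16 (in A, exclude), 17 (in A, exclude), 18 (in A, exclude), 19 (in A, exclude), 20 (in A, exclude), 21 (in A, exclude), 22 (not in A, include), 23 (in A, exclude), 24 (in A, exclude), 25 (in A, exclude), 26 (in A, exclude)
A' = {8, 22}

{8, 22}


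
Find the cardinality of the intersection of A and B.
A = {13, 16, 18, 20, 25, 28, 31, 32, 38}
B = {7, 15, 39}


Set A = {13, 16, 18, 20, 25, 28, 31, 32, 38}
Set B = {7, 15, 39}
A ∩ B = {}
|A ∩ B| = 0

0


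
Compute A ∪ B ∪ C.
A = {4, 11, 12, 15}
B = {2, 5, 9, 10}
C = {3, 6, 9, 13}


Set A = {4, 11, 12, 15}
Set B = {2, 5, 9, 10}
Set C = {3, 6, 9, 13}
First, A ∪ B = {2, 4, 5, 9, 10, 11, 12, 15}
Then, (A ∪ B) ∪ C = {2, 3, 4, 5, 6, 9, 10, 11, 12, 13, 15}

{2, 3, 4, 5, 6, 9, 10, 11, 12, 13, 15}


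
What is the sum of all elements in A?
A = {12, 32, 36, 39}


Set A = {12, 32, 36, 39}
Sum = 12 + 32 + 36 + 39 = 119

119


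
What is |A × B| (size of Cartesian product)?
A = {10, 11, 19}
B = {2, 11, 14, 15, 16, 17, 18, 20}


Set A = {10, 11, 19} has 3 elements.
Set B = {2, 11, 14, 15, 16, 17, 18, 20} has 8 elements.
|A × B| = |A| × |B| = 3 × 8 = 24

24


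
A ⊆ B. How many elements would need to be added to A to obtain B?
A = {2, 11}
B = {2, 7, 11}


Set A = {2, 11}, |A| = 2
Set B = {2, 7, 11}, |B| = 3
Since A ⊆ B: B \ A = {7}
|B| - |A| = 3 - 2 = 1

1


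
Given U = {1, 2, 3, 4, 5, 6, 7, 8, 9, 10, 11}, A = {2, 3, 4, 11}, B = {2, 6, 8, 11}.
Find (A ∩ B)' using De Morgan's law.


U = {1, 2, 3, 4, 5, 6, 7, 8, 9, 10, 11}
A = {2, 3, 4, 11}, B = {2, 6, 8, 11}
A ∩ B = {2, 11}
(A ∩ B)' = U \ (A ∩ B) = {1, 3, 4, 5, 6, 7, 8, 9, 10}
Verification via A' ∪ B': A' = {1, 5, 6, 7, 8, 9, 10}, B' = {1, 3, 4, 5, 7, 9, 10}
A' ∪ B' = {1, 3, 4, 5, 6, 7, 8, 9, 10} ✓

{1, 3, 4, 5, 6, 7, 8, 9, 10}


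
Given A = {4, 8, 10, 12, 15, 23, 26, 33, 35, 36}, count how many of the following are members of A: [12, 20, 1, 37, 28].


Set A = {4, 8, 10, 12, 15, 23, 26, 33, 35, 36}
Candidates: [12, 20, 1, 37, 28]
Check each candidate:
12 ∈ A, 20 ∉ A, 1 ∉ A, 37 ∉ A, 28 ∉ A
Count of candidates in A: 1

1


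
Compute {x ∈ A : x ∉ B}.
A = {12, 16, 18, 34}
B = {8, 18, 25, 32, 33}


Set A = {12, 16, 18, 34}
Set B = {8, 18, 25, 32, 33}
Check each element of A against B:
12 ∉ B (include), 16 ∉ B (include), 18 ∈ B, 34 ∉ B (include)
Elements of A not in B: {12, 16, 34}

{12, 16, 34}


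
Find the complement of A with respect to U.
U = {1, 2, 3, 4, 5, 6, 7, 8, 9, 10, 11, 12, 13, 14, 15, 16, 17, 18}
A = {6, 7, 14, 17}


Universal set U = {1, 2, 3, 4, 5, 6, 7, 8, 9, 10, 11, 12, 13, 14, 15, 16, 17, 18}
Set A = {6, 7, 14, 17}
A' = U \ A = elements in U but not in A
Checking each element of U:
1 (not in A, include), 2 (not in A, include), 3 (not in A, include), 4 (not in A, include), 5 (not in A, include), 6 (in A, exclude), 7 (in A, exclude), 8 (not in A, include), 9 (not in A, include), 10 (not in A, include), 11 (not in A, include), 12 (not in A, include), 13 (not in A, include), 14 (in A, exclude), 15 (not in A, include), 16 (not in A, include), 17 (in A, exclude), 18 (not in A, include)
A' = {1, 2, 3, 4, 5, 8, 9, 10, 11, 12, 13, 15, 16, 18}

{1, 2, 3, 4, 5, 8, 9, 10, 11, 12, 13, 15, 16, 18}


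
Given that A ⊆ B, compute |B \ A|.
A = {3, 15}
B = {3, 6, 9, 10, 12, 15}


Set A = {3, 15}, |A| = 2
Set B = {3, 6, 9, 10, 12, 15}, |B| = 6
Since A ⊆ B: B \ A = {6, 9, 10, 12}
|B| - |A| = 6 - 2 = 4

4


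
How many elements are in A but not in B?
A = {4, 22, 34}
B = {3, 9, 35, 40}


Set A = {4, 22, 34}
Set B = {3, 9, 35, 40}
A \ B = {4, 22, 34}
|A \ B| = 3

3


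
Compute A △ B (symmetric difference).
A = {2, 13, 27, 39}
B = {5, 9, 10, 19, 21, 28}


Set A = {2, 13, 27, 39}
Set B = {5, 9, 10, 19, 21, 28}
A △ B = (A \ B) ∪ (B \ A)
Elements in A but not B: {2, 13, 27, 39}
Elements in B but not A: {5, 9, 10, 19, 21, 28}
A △ B = {2, 5, 9, 10, 13, 19, 21, 27, 28, 39}

{2, 5, 9, 10, 13, 19, 21, 27, 28, 39}


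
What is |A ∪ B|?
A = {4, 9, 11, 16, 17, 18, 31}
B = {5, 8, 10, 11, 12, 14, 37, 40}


Set A = {4, 9, 11, 16, 17, 18, 31}, |A| = 7
Set B = {5, 8, 10, 11, 12, 14, 37, 40}, |B| = 8
A ∩ B = {11}, |A ∩ B| = 1
|A ∪ B| = |A| + |B| - |A ∩ B| = 7 + 8 - 1 = 14

14


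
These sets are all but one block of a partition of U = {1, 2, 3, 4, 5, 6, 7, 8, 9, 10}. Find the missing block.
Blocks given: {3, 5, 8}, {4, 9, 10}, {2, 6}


U = {1, 2, 3, 4, 5, 6, 7, 8, 9, 10}
Shown blocks: {3, 5, 8}, {4, 9, 10}, {2, 6}
A partition's blocks are pairwise disjoint and cover U, so the missing block = U \ (union of shown blocks).
Union of shown blocks: {2, 3, 4, 5, 6, 8, 9, 10}
Missing block = U \ (union) = {1, 7}

{1, 7}


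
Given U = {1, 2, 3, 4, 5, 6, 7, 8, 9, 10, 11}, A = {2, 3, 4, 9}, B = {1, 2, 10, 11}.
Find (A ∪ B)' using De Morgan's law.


U = {1, 2, 3, 4, 5, 6, 7, 8, 9, 10, 11}
A = {2, 3, 4, 9}, B = {1, 2, 10, 11}
A ∪ B = {1, 2, 3, 4, 9, 10, 11}
(A ∪ B)' = U \ (A ∪ B) = {5, 6, 7, 8}
Verification via A' ∩ B': A' = {1, 5, 6, 7, 8, 10, 11}, B' = {3, 4, 5, 6, 7, 8, 9}
A' ∩ B' = {5, 6, 7, 8} ✓

{5, 6, 7, 8}


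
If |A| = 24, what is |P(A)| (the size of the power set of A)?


The set has 24 elements.
The power set contains all possible subsets.
|P(A)| = 2^|A| = 2^24 = 16777216

16777216


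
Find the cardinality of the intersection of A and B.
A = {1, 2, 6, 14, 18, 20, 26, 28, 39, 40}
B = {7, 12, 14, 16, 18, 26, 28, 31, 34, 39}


Set A = {1, 2, 6, 14, 18, 20, 26, 28, 39, 40}
Set B = {7, 12, 14, 16, 18, 26, 28, 31, 34, 39}
A ∩ B = {14, 18, 26, 28, 39}
|A ∩ B| = 5

5


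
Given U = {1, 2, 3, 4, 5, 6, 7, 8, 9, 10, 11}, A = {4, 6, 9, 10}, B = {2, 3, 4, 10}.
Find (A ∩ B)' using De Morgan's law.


U = {1, 2, 3, 4, 5, 6, 7, 8, 9, 10, 11}
A = {4, 6, 9, 10}, B = {2, 3, 4, 10}
A ∩ B = {4, 10}
(A ∩ B)' = U \ (A ∩ B) = {1, 2, 3, 5, 6, 7, 8, 9, 11}
Verification via A' ∪ B': A' = {1, 2, 3, 5, 7, 8, 11}, B' = {1, 5, 6, 7, 8, 9, 11}
A' ∪ B' = {1, 2, 3, 5, 6, 7, 8, 9, 11} ✓

{1, 2, 3, 5, 6, 7, 8, 9, 11}


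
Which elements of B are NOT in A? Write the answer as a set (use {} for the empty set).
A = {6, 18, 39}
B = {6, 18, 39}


Set A = {6, 18, 39}
Set B = {6, 18, 39}
Check each element of B against A:
6 ∈ A, 18 ∈ A, 39 ∈ A
Elements of B not in A: {}

{}


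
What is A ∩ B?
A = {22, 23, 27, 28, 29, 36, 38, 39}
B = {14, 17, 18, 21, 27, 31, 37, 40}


Set A = {22, 23, 27, 28, 29, 36, 38, 39}
Set B = {14, 17, 18, 21, 27, 31, 37, 40}
A ∩ B includes only elements in both sets.
Check each element of A against B:
22 ✗, 23 ✗, 27 ✓, 28 ✗, 29 ✗, 36 ✗, 38 ✗, 39 ✗
A ∩ B = {27}

{27}


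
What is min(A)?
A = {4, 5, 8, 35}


Set A = {4, 5, 8, 35}
Elements in ascending order: 4, 5, 8, 35
The smallest element is 4.

4


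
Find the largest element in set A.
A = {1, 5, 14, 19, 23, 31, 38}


Set A = {1, 5, 14, 19, 23, 31, 38}
Elements in ascending order: 1, 5, 14, 19, 23, 31, 38
The largest element is 38.

38


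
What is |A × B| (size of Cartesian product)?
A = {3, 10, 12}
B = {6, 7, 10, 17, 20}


Set A = {3, 10, 12} has 3 elements.
Set B = {6, 7, 10, 17, 20} has 5 elements.
|A × B| = |A| × |B| = 3 × 5 = 15

15


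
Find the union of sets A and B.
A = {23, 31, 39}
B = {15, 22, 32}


Set A = {23, 31, 39}
Set B = {15, 22, 32}
A ∪ B includes all elements in either set.
Elements from A: {23, 31, 39}
Elements from B not already included: {15, 22, 32}
A ∪ B = {15, 22, 23, 31, 32, 39}

{15, 22, 23, 31, 32, 39}


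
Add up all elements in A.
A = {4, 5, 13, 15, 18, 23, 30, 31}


Set A = {4, 5, 13, 15, 18, 23, 30, 31}
Sum = 4 + 5 + 13 + 15 + 18 + 23 + 30 + 31 = 139

139


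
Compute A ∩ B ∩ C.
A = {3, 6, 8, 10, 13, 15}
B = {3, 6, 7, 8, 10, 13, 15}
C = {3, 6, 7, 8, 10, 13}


Set A = {3, 6, 8, 10, 13, 15}
Set B = {3, 6, 7, 8, 10, 13, 15}
Set C = {3, 6, 7, 8, 10, 13}
First, A ∩ B = {3, 6, 8, 10, 13, 15}
Then, (A ∩ B) ∩ C = {3, 6, 8, 10, 13}

{3, 6, 8, 10, 13}


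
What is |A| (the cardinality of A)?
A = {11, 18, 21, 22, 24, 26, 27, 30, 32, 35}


Set A = {11, 18, 21, 22, 24, 26, 27, 30, 32, 35}
Listing elements: 11, 18, 21, 22, 24, 26, 27, 30, 32, 35
Counting: 10 elements
|A| = 10

10


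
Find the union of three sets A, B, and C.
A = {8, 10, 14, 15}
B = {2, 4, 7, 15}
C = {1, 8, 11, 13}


Set A = {8, 10, 14, 15}
Set B = {2, 4, 7, 15}
Set C = {1, 8, 11, 13}
First, A ∪ B = {2, 4, 7, 8, 10, 14, 15}
Then, (A ∪ B) ∪ C = {1, 2, 4, 7, 8, 10, 11, 13, 14, 15}

{1, 2, 4, 7, 8, 10, 11, 13, 14, 15}


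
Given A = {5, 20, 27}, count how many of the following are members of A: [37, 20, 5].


Set A = {5, 20, 27}
Candidates: [37, 20, 5]
Check each candidate:
37 ∉ A, 20 ∈ A, 5 ∈ A
Count of candidates in A: 2

2


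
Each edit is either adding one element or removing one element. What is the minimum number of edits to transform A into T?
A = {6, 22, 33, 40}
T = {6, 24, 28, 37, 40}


Set A = {6, 22, 33, 40}
Set T = {6, 24, 28, 37, 40}
Elements to remove from A (in A, not in T): {22, 33} → 2 removals
Elements to add to A (in T, not in A): {24, 28, 37} → 3 additions
Total edits = 2 + 3 = 5

5


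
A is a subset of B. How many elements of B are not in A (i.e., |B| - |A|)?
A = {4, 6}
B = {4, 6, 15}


Set A = {4, 6}, |A| = 2
Set B = {4, 6, 15}, |B| = 3
Since A ⊆ B: B \ A = {15}
|B| - |A| = 3 - 2 = 1

1


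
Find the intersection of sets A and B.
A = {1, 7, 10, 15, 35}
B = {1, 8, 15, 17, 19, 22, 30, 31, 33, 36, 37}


Set A = {1, 7, 10, 15, 35}
Set B = {1, 8, 15, 17, 19, 22, 30, 31, 33, 36, 37}
A ∩ B includes only elements in both sets.
Check each element of A against B:
1 ✓, 7 ✗, 10 ✗, 15 ✓, 35 ✗
A ∩ B = {1, 15}

{1, 15}


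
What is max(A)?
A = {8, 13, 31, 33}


Set A = {8, 13, 31, 33}
Elements in ascending order: 8, 13, 31, 33
The largest element is 33.

33


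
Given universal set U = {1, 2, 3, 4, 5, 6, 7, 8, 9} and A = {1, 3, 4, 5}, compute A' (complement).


Universal set U = {1, 2, 3, 4, 5, 6, 7, 8, 9}
Set A = {1, 3, 4, 5}
A' = U \ A = elements in U but not in A
Checking each element of U:
1 (in A, exclude), 2 (not in A, include), 3 (in A, exclude), 4 (in A, exclude), 5 (in A, exclude), 6 (not in A, include), 7 (not in A, include), 8 (not in A, include), 9 (not in A, include)
A' = {2, 6, 7, 8, 9}

{2, 6, 7, 8, 9}


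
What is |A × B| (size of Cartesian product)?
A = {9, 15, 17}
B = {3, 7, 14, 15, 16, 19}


Set A = {9, 15, 17} has 3 elements.
Set B = {3, 7, 14, 15, 16, 19} has 6 elements.
|A × B| = |A| × |B| = 3 × 6 = 18

18


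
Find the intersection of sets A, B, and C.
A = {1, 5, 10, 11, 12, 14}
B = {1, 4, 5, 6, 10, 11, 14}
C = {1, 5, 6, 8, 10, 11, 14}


Set A = {1, 5, 10, 11, 12, 14}
Set B = {1, 4, 5, 6, 10, 11, 14}
Set C = {1, 5, 6, 8, 10, 11, 14}
First, A ∩ B = {1, 5, 10, 11, 14}
Then, (A ∩ B) ∩ C = {1, 5, 10, 11, 14}

{1, 5, 10, 11, 14}


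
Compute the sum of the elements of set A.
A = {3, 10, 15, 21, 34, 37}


Set A = {3, 10, 15, 21, 34, 37}
Sum = 3 + 10 + 15 + 21 + 34 + 37 = 120

120


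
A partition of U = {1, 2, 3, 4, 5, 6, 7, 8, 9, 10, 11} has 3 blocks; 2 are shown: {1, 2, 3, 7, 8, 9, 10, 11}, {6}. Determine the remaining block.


U = {1, 2, 3, 4, 5, 6, 7, 8, 9, 10, 11}
Shown blocks: {1, 2, 3, 7, 8, 9, 10, 11}, {6}
A partition's blocks are pairwise disjoint and cover U, so the missing block = U \ (union of shown blocks).
Union of shown blocks: {1, 2, 3, 6, 7, 8, 9, 10, 11}
Missing block = U \ (union) = {4, 5}

{4, 5}


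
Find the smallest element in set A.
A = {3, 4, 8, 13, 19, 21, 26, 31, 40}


Set A = {3, 4, 8, 13, 19, 21, 26, 31, 40}
Elements in ascending order: 3, 4, 8, 13, 19, 21, 26, 31, 40
The smallest element is 3.

3


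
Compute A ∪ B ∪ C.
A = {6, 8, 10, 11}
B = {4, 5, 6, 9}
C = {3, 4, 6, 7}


Set A = {6, 8, 10, 11}
Set B = {4, 5, 6, 9}
Set C = {3, 4, 6, 7}
First, A ∪ B = {4, 5, 6, 8, 9, 10, 11}
Then, (A ∪ B) ∪ C = {3, 4, 5, 6, 7, 8, 9, 10, 11}

{3, 4, 5, 6, 7, 8, 9, 10, 11}


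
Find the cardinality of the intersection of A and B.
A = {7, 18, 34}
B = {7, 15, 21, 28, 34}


Set A = {7, 18, 34}
Set B = {7, 15, 21, 28, 34}
A ∩ B = {7, 34}
|A ∩ B| = 2

2


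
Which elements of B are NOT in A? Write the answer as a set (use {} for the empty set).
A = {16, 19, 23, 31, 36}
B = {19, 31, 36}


Set A = {16, 19, 23, 31, 36}
Set B = {19, 31, 36}
Check each element of B against A:
19 ∈ A, 31 ∈ A, 36 ∈ A
Elements of B not in A: {}

{}


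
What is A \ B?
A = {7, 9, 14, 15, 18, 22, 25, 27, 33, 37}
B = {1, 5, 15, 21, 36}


Set A = {7, 9, 14, 15, 18, 22, 25, 27, 33, 37}
Set B = {1, 5, 15, 21, 36}
A \ B includes elements in A that are not in B.
Check each element of A:
7 (not in B, keep), 9 (not in B, keep), 14 (not in B, keep), 15 (in B, remove), 18 (not in B, keep), 22 (not in B, keep), 25 (not in B, keep), 27 (not in B, keep), 33 (not in B, keep), 37 (not in B, keep)
A \ B = {7, 9, 14, 18, 22, 25, 27, 33, 37}

{7, 9, 14, 18, 22, 25, 27, 33, 37}


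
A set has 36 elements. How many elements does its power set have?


The set has 36 elements.
The power set contains all possible subsets.
|P(A)| = 2^|A| = 2^36 = 68719476736

68719476736


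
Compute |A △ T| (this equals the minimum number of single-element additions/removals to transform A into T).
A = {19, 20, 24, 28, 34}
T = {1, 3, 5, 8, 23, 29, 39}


Set A = {19, 20, 24, 28, 34}
Set T = {1, 3, 5, 8, 23, 29, 39}
Elements to remove from A (in A, not in T): {19, 20, 24, 28, 34} → 5 removals
Elements to add to A (in T, not in A): {1, 3, 5, 8, 23, 29, 39} → 7 additions
Total edits = 5 + 7 = 12

12


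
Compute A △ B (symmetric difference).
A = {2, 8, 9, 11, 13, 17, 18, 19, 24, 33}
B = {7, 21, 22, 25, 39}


Set A = {2, 8, 9, 11, 13, 17, 18, 19, 24, 33}
Set B = {7, 21, 22, 25, 39}
A △ B = (A \ B) ∪ (B \ A)
Elements in A but not B: {2, 8, 9, 11, 13, 17, 18, 19, 24, 33}
Elements in B but not A: {7, 21, 22, 25, 39}
A △ B = {2, 7, 8, 9, 11, 13, 17, 18, 19, 21, 22, 24, 25, 33, 39}

{2, 7, 8, 9, 11, 13, 17, 18, 19, 21, 22, 24, 25, 33, 39}


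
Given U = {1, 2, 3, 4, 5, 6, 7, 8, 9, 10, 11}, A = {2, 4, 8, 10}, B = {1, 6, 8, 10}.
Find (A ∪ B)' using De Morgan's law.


U = {1, 2, 3, 4, 5, 6, 7, 8, 9, 10, 11}
A = {2, 4, 8, 10}, B = {1, 6, 8, 10}
A ∪ B = {1, 2, 4, 6, 8, 10}
(A ∪ B)' = U \ (A ∪ B) = {3, 5, 7, 9, 11}
Verification via A' ∩ B': A' = {1, 3, 5, 6, 7, 9, 11}, B' = {2, 3, 4, 5, 7, 9, 11}
A' ∩ B' = {3, 5, 7, 9, 11} ✓

{3, 5, 7, 9, 11}


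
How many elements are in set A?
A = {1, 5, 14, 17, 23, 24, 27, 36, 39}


Set A = {1, 5, 14, 17, 23, 24, 27, 36, 39}
Listing elements: 1, 5, 14, 17, 23, 24, 27, 36, 39
Counting: 9 elements
|A| = 9

9


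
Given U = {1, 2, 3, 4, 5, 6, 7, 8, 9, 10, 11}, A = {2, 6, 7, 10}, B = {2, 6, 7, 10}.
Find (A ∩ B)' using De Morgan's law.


U = {1, 2, 3, 4, 5, 6, 7, 8, 9, 10, 11}
A = {2, 6, 7, 10}, B = {2, 6, 7, 10}
A ∩ B = {2, 6, 7, 10}
(A ∩ B)' = U \ (A ∩ B) = {1, 3, 4, 5, 8, 9, 11}
Verification via A' ∪ B': A' = {1, 3, 4, 5, 8, 9, 11}, B' = {1, 3, 4, 5, 8, 9, 11}
A' ∪ B' = {1, 3, 4, 5, 8, 9, 11} ✓

{1, 3, 4, 5, 8, 9, 11}


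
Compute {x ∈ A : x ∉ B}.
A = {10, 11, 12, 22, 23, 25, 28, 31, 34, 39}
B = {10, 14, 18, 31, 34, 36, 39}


Set A = {10, 11, 12, 22, 23, 25, 28, 31, 34, 39}
Set B = {10, 14, 18, 31, 34, 36, 39}
Check each element of A against B:
10 ∈ B, 11 ∉ B (include), 12 ∉ B (include), 22 ∉ B (include), 23 ∉ B (include), 25 ∉ B (include), 28 ∉ B (include), 31 ∈ B, 34 ∈ B, 39 ∈ B
Elements of A not in B: {11, 12, 22, 23, 25, 28}

{11, 12, 22, 23, 25, 28}


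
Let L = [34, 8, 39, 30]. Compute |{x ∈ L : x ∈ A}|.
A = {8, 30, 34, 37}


Set A = {8, 30, 34, 37}
Candidates: [34, 8, 39, 30]
Check each candidate:
34 ∈ A, 8 ∈ A, 39 ∉ A, 30 ∈ A
Count of candidates in A: 3

3


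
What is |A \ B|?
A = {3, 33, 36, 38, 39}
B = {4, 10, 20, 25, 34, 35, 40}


Set A = {3, 33, 36, 38, 39}
Set B = {4, 10, 20, 25, 34, 35, 40}
A \ B = {3, 33, 36, 38, 39}
|A \ B| = 5

5


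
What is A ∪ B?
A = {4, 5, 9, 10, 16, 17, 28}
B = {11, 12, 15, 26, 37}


Set A = {4, 5, 9, 10, 16, 17, 28}
Set B = {11, 12, 15, 26, 37}
A ∪ B includes all elements in either set.
Elements from A: {4, 5, 9, 10, 16, 17, 28}
Elements from B not already included: {11, 12, 15, 26, 37}
A ∪ B = {4, 5, 9, 10, 11, 12, 15, 16, 17, 26, 28, 37}

{4, 5, 9, 10, 11, 12, 15, 16, 17, 26, 28, 37}


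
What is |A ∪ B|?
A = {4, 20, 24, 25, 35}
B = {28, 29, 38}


Set A = {4, 20, 24, 25, 35}, |A| = 5
Set B = {28, 29, 38}, |B| = 3
A ∩ B = {}, |A ∩ B| = 0
|A ∪ B| = |A| + |B| - |A ∩ B| = 5 + 3 - 0 = 8

8


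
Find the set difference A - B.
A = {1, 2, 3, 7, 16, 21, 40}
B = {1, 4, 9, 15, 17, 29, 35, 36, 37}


Set A = {1, 2, 3, 7, 16, 21, 40}
Set B = {1, 4, 9, 15, 17, 29, 35, 36, 37}
A \ B includes elements in A that are not in B.
Check each element of A:
1 (in B, remove), 2 (not in B, keep), 3 (not in B, keep), 7 (not in B, keep), 16 (not in B, keep), 21 (not in B, keep), 40 (not in B, keep)
A \ B = {2, 3, 7, 16, 21, 40}

{2, 3, 7, 16, 21, 40}


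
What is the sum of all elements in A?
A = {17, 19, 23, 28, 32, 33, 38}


Set A = {17, 19, 23, 28, 32, 33, 38}
Sum = 17 + 19 + 23 + 28 + 32 + 33 + 38 = 190

190


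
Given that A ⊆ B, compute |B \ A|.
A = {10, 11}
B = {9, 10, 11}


Set A = {10, 11}, |A| = 2
Set B = {9, 10, 11}, |B| = 3
Since A ⊆ B: B \ A = {9}
|B| - |A| = 3 - 2 = 1

1


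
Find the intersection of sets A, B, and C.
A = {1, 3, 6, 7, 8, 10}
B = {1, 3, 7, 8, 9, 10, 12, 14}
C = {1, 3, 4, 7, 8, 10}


Set A = {1, 3, 6, 7, 8, 10}
Set B = {1, 3, 7, 8, 9, 10, 12, 14}
Set C = {1, 3, 4, 7, 8, 10}
First, A ∩ B = {1, 3, 7, 8, 10}
Then, (A ∩ B) ∩ C = {1, 3, 7, 8, 10}

{1, 3, 7, 8, 10}


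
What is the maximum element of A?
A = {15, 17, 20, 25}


Set A = {15, 17, 20, 25}
Elements in ascending order: 15, 17, 20, 25
The largest element is 25.

25


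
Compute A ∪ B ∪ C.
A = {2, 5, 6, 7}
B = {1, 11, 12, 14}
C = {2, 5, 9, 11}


Set A = {2, 5, 6, 7}
Set B = {1, 11, 12, 14}
Set C = {2, 5, 9, 11}
First, A ∪ B = {1, 2, 5, 6, 7, 11, 12, 14}
Then, (A ∪ B) ∪ C = {1, 2, 5, 6, 7, 9, 11, 12, 14}

{1, 2, 5, 6, 7, 9, 11, 12, 14}


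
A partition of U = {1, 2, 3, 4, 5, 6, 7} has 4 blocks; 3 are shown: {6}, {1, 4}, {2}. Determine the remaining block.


U = {1, 2, 3, 4, 5, 6, 7}
Shown blocks: {6}, {1, 4}, {2}
A partition's blocks are pairwise disjoint and cover U, so the missing block = U \ (union of shown blocks).
Union of shown blocks: {1, 2, 4, 6}
Missing block = U \ (union) = {3, 5, 7}

{3, 5, 7}


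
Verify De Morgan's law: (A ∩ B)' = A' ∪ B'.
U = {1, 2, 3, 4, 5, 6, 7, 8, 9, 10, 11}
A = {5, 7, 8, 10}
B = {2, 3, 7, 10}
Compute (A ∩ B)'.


U = {1, 2, 3, 4, 5, 6, 7, 8, 9, 10, 11}
A = {5, 7, 8, 10}, B = {2, 3, 7, 10}
A ∩ B = {7, 10}
(A ∩ B)' = U \ (A ∩ B) = {1, 2, 3, 4, 5, 6, 8, 9, 11}
Verification via A' ∪ B': A' = {1, 2, 3, 4, 6, 9, 11}, B' = {1, 4, 5, 6, 8, 9, 11}
A' ∪ B' = {1, 2, 3, 4, 5, 6, 8, 9, 11} ✓

{1, 2, 3, 4, 5, 6, 8, 9, 11}
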